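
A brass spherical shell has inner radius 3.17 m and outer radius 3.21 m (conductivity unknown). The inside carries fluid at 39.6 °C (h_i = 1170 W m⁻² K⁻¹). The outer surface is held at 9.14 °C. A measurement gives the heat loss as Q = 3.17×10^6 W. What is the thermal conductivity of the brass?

k = 110 W/m·K

ΣR = ΔT/Q = |39.6 − 9.14|/3.17×10^6 = 9.609×10^-6 K/W
Known resistances:
  R_conv,in = 1/(4πr²h) = 1/(4π·3.17²·1170) = 6.768×10^-6 K/W
R_brass = ΣR − ΣR_known = 9.609×10^-6 − 6.768×10^-6 = 2.841×10^-6 K/W
(1/r₁−1/r₂)/(4πk) = 2.841×10^-6 ⇒ k = 0.003931/(4π·2.841×10^-6) = 110 W/m·K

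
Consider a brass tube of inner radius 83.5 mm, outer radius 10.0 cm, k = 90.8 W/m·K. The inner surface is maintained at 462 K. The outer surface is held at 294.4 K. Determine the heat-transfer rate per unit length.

Q' = 2πk·ΔT/ln(r₂/r₁) = 2π × 90.8 × 167.6 / ln(0.100/0.0835) = 5.30×10^5 W/m

Q' = 530 kW/m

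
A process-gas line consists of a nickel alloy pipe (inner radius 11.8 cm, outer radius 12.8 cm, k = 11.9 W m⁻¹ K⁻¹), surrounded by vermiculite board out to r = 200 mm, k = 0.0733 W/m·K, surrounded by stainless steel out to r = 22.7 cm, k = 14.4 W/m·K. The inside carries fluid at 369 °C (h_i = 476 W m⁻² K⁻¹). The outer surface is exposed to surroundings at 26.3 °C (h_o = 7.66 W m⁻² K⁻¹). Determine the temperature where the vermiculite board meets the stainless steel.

T = 56.2 °C

Series thermal resistances, inner to outer:
  R'_conv,in = 1/(2πr h) = 1/(2π·0.118·476) = 0.002834 m·K/W
  R'_nickel alloy = ln(0.128/0.118)/(2πk) = 0.08135/(2π·11.9) = 0.001088 m·K/W
  R'_vermiculite board = ln(0.200/0.128)/(2πk) = 0.4463/(2π·0.0733) = 0.9690 m·K/W
  R'_stainless steel = ln(0.227/0.200)/(2πk) = 0.1266/(2π·14.4) = 0.001400 m·K/W
  R'_conv,out = 1/(2πr h) = 1/(2π·0.227·7.66) = 0.09153 m·K/W
ΣR = 0.002834 + 0.001088 + 0.9690 + 0.001400 + 0.09153 = 1.066 m·K/W
Q' = ΔT/ΣR = (369 °C − 26.3 °C)/1.066 = 321.5 W/m
From the inner boundary to the vermiculite board/stainless steel interface, ΣR_partial = 0.9729 m·K/W.
T_interface = T_in − Q'·ΣR_partial = 369 °C − (321.5)(0.9729) = 56.2 °C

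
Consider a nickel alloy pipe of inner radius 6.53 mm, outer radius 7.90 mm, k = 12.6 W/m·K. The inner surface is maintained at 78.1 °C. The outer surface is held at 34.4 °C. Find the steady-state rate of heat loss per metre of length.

Q' = 2πk·ΔT/ln(r₂/r₁) = 2π × 12.6 × 43.7 / ln(0.00790/0.00653) = 18200 W/m

Q' = 18.2 kW/m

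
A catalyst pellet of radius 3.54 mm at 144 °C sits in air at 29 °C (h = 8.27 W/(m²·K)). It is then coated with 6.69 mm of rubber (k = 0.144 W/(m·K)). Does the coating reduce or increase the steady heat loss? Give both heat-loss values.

increases: 0.150 → 0.593 W

Critical radius for a sphere: r_cr = 2k/h = 0.0348 m = 3.48 cm.
Outer radius after coating: r₂ = 0.00354 + 0.00669 = 0.01023 m.
Since r₁ < r_cr and r₂ ≤ r_cr, the coating moves toward the maximum at r_cr — heat loss rises.
Bare: R = 1/(4πr₁²h) = 767.9 K/W; Q = 115/767.9 = 0.150 W.
Coated: R = R_cond + R_conv = 194.0 K/W; Q = 115/194.0 = 0.593 W.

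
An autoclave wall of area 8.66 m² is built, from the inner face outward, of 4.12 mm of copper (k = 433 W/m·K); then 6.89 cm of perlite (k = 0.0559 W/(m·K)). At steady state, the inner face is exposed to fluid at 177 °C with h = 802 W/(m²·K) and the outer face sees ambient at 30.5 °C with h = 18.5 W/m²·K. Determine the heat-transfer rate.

Treat each layer as a resistance in series:
  R_conv,in = 1/(hA) = 1/(802·8.66) = 1.440×10^-4 K/W
  R_copper = L/(kA) = 0.00412/(433·8.66) = 1.099×10^-6 K/W
  R_perlite = L/(kA) = 0.0689/(0.0559·8.66) = 0.1423 K/W
  R_conv,out = 1/(hA) = 1/(18.5·8.66) = 0.006242 K/W
ΣR = 1.440×10^-4 + 1.099×10^-6 + 0.1423 + 0.006242 = 0.1487 K/W
Q = ΔT/ΣR = (177 °C − 30.5 °C)/0.1487 = 985 W

Q = 985 W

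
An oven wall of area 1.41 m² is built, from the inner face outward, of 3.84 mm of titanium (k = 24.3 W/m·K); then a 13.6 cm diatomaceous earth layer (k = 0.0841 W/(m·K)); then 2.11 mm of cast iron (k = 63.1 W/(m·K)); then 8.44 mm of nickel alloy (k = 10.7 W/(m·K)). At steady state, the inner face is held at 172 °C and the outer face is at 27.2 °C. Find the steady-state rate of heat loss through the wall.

Resistance network (inner→outer):
  R_titanium = L/(kA) = 0.00384/(24.3·1.41) = 1.121×10^-4 K/W
  R_diatomaceous earth = L/(kA) = 0.136/(0.0841·1.41) = 1.147 K/W
  R_cast iron = L/(kA) = 0.00211/(63.1·1.41) = 2.372×10^-5 K/W
  R_nickel alloy = L/(kA) = 0.00844/(10.7·1.41) = 5.594×10^-4 K/W
ΣR = 1.121×10^-4 + 1.147 + 2.372×10^-5 + 5.594×10^-4 = 1.148 K/W
Q = ΔT/ΣR = (172 °C − 27.2 °C)/1.148 = 126 W

Q = 126 W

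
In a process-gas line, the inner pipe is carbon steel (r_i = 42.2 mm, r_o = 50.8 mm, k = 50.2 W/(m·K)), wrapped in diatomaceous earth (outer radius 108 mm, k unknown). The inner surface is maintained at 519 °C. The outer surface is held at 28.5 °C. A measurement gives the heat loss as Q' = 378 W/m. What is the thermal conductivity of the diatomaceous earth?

ΣR = ΔT/Q' = |519 − 28.5|/378 = 1.298 m·K/W
Known resistances:
  R'_carbon steel = ln(0.0508/0.0422)/(2πk) = 0.1855/(2π·50.2) = 5.880×10^-4 m·K/W
R_diatomaceous earth = ΣR − ΣR_known = 1.298 − 5.880×10^-4 = 1.297 m·K/W
ln(r₂/r₁)/(2πk) = 1.297 ⇒ k = 0.7542/(2π·1.297) = 0.0925 W/m·K

k = 0.0925 W/m·K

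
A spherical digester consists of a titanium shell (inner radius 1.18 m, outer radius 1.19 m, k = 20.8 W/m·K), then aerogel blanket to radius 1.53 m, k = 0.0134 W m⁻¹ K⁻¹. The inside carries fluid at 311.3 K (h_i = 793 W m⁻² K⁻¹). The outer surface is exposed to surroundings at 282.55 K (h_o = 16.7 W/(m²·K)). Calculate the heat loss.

Resistance network (inner→outer):
  R_conv,in = 1/(4πr²h) = 1/(4π·1.18²·793) = 7.207×10^-5 K/W
  R_titanium = (1/1.18 − 1/1.19)/(4πk) = 0.007121/(4π·20.8) = 2.725×10^-5 K/W
  R_aerogel blanket = (1/1.19 − 1/1.53)/(4πk) = 0.1867/(4π·0.0134) = 1.109 K/W
  R_conv,out = 1/(4πr²h) = 1/(4π·1.53²·16.7) = 0.002036 K/W
ΣR = 7.207×10^-5 + 2.725×10^-5 + 1.109 + 0.002036 = 1.111 K/W
Q = ΔT/ΣR = (311.3 K − 282.55 K)/1.111 = 25.9 W

Q = 25.9 W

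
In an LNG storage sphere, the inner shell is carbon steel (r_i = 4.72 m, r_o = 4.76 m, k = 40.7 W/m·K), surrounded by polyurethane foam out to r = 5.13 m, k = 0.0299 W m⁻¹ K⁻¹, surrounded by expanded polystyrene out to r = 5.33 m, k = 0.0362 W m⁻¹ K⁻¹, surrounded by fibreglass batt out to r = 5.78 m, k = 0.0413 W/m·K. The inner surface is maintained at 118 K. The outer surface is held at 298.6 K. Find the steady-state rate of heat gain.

Treat each layer as a resistance in series:
  R_carbon steel = (1/4.72 − 1/4.76)/(4πk) = 0.001780/(4π·40.7) = 3.481×10^-6 K/W
  R_polyurethane foam = (1/4.76 − 1/5.13)/(4πk) = 0.01515/(4π·0.0299) = 0.04033 K/W
  R_expanded polystyrene = (1/5.13 − 1/5.33)/(4πk) = 0.007315/(4π·0.0362) = 0.01608 K/W
  R_fibreglass batt = (1/5.33 − 1/5.78)/(4πk) = 0.01461/(4π·0.0413) = 0.02814 K/W
ΣR = 3.481×10^-6 + 0.04033 + 0.01608 + 0.02814 = 0.08455 K/W
Q = ΔT/ΣR = (118 K − 298.6 K)/0.08455 = -2140 W
(Negative Q ⇒ heat flows inward; heat gain = 2140 W.)

Q = 2140 W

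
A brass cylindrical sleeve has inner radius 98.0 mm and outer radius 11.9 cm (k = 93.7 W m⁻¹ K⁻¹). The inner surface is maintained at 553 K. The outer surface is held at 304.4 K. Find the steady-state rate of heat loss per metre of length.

Q' = 754 kW/m

Q' = 2πk·ΔT/ln(r₂/r₁) = 2π × 93.7 × 248.6 / ln(0.119/0.0980) = 7.54×10^5 W/m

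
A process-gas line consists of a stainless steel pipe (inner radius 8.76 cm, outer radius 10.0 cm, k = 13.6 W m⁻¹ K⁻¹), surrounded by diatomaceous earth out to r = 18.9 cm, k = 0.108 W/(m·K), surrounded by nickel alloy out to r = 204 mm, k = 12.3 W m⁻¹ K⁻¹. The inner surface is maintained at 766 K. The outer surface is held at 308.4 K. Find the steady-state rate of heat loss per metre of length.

Q' = 486 W/m

Resistance network (inner→outer):
  R'_stainless steel = ln(0.100/0.0876)/(2πk) = 0.1324/(2π·13.6) = 0.001549 m·K/W
  R'_diatomaceous earth = ln(0.189/0.100)/(2πk) = 0.6366/(2π·0.108) = 0.9381 m·K/W
  R'_nickel alloy = ln(0.204/0.189)/(2πk) = 0.07637/(2π·12.3) = 9.882×10^-4 m·K/W
ΣR = 0.001549 + 0.9381 + 9.882×10^-4 = 0.9406 m·K/W
Q' = ΔT/ΣR = (766 K − 308.4 K)/0.9406 = 486 W/m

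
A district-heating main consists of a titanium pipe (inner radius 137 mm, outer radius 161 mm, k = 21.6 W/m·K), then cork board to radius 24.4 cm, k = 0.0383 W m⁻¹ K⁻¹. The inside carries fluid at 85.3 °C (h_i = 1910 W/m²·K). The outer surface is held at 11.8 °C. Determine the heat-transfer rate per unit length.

Series thermal resistances, inner to outer:
  R'_conv,in = 1/(2πr h) = 1/(2π·0.137·1910) = 6.082×10^-4 m·K/W
  R'_titanium = ln(0.161/0.137)/(2πk) = 0.1614/(2π·21.6) = 0.001189 m·K/W
  R'_cork board = ln(0.244/0.161)/(2πk) = 0.4158/(2π·0.0383) = 1.728 m·K/W
ΣR = 6.082×10^-4 + 0.001189 + 1.728 = 1.730 m·K/W
Q' = ΔT/ΣR = (85.3 °C − 11.8 °C)/1.730 = 42.5 W/m

Q' = 42.5 W/m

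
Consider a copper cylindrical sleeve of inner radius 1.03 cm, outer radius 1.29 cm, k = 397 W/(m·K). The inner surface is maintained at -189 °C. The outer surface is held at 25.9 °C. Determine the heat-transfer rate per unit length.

Q' = 2πk·ΔT/ln(r₂/r₁) = 2π × 397 × 214.9 / ln(0.0129/0.0103) = 2.38×10^6 W/m

Q' = 2380 kW/m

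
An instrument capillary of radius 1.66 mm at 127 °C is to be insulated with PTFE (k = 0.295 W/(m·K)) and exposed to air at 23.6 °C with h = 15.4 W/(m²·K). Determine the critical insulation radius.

For a cylinder, r_cr = k_ins/h = 0.295/15.4 = 0.0192 m = 1.92 cm

r_cr = 1.92 cm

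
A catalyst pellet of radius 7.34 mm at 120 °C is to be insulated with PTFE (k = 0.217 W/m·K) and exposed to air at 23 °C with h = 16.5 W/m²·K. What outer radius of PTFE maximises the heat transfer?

r_cr = 2.63 cm

For a sphere, r_cr = 2k_ins/h = 2·0.217/16.5 = 0.0263 m = 2.63 cm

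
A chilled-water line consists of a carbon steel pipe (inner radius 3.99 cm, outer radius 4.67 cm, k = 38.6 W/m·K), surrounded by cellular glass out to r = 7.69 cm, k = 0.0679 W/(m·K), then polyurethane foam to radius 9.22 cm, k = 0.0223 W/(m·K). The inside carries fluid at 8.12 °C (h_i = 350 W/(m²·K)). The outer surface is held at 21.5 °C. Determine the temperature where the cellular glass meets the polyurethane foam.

Series thermal resistances, inner to outer:
  R'_conv,in = 1/(2πr h) = 1/(2π·0.0399·350) = 0.01140 m·K/W
  R'_carbon steel = ln(0.0467/0.0399)/(2πk) = 0.1574/(2π·38.6) = 6.489×10^-4 m·K/W
  R'_cellular glass = ln(0.0769/0.0467)/(2πk) = 0.4988/(2π·0.0679) = 1.169 m·K/W
  R'_polyurethane foam = ln(0.0922/0.0769)/(2πk) = 0.1815/(2π·0.0223) = 1.295 m·K/W
ΣR = 0.01140 + 6.489×10^-4 + 1.169 + 1.295 = 2.476 m·K/W
Q' = ΔT/ΣR = (8.12 °C − 21.5 °C)/2.476 = -5.404 W/m
From the inner boundary to the cellular glass/polyurethane foam interface, ΣR_partial = 1.181 m·K/W.
T_interface = T_in − Q'·ΣR_partial = 8.12 °C − (-5.404)(1.181) = 14.5 °C

T = 14.5 °C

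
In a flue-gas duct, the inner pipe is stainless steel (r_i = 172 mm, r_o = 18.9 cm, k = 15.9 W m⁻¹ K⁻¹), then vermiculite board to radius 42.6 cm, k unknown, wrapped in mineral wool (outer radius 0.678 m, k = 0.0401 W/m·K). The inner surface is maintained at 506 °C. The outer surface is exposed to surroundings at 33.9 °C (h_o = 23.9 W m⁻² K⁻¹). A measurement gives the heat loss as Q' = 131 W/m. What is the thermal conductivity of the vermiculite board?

k = 0.0740 W/m·K

ΣR = ΔT/Q' = |506 − 33.9|/131 = 3.604 m·K/W
Known resistances:
  R'_stainless steel = ln(0.189/0.172)/(2πk) = 0.09425/(2π·15.9) = 9.434×10^-4 m·K/W
  R'_mineral wool = ln(0.678/0.426)/(2πk) = 0.4647/(2π·0.0401) = 1.844 m·K/W
  R'_conv,out = 1/(2πr h) = 1/(2π·0.678·23.9) = 0.009822 m·K/W
R_vermiculite board = ΣR − ΣR_known = 3.604 − 1.855 = 1.749 m·K/W
ln(r₂/r₁)/(2πk) = 1.749 ⇒ k = 0.8127/(2π·1.749) = 0.0740 W/m·K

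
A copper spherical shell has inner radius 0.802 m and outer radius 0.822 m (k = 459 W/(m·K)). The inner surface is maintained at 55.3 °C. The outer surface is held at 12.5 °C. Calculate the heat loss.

Q = 8140 kW

Q = 4πk·ΔT/(1/r₁ − 1/r₂) = 4π × 459 × 42.8 / (1/0.802 − 1/0.822) = 8.14×10^6 W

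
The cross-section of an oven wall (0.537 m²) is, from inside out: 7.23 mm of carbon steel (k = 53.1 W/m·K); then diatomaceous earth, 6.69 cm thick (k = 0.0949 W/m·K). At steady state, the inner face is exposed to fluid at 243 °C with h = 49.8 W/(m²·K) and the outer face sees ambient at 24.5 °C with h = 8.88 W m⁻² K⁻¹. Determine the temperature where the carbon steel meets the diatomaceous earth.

Series thermal resistances, inner to outer:
  R_conv,in = 1/(hA) = 1/(49.8·0.537) = 0.03739 K/W
  R_carbon steel = L/(kA) = 0.00723/(53.1·0.537) = 2.536×10^-4 K/W
  R_diatomaceous earth = L/(kA) = 0.0669/(0.0949·0.537) = 1.313 K/W
  R_conv,out = 1/(hA) = 1/(8.88·0.537) = 0.2097 K/W
ΣR = 0.03739 + 2.536×10^-4 + 1.313 + 0.2097 = 1.560 K/W
Q = ΔT/ΣR = (243 °C − 24.5 °C)/1.560 = 140.1 W
From the inner boundary to the carbon steel/diatomaceous earth interface, ΣR_partial = 0.03764 K/W.
T_interface = T_in − Q·ΣR_partial = 243 °C − (140.1)(0.03764) = 238 °C

T = 238 °C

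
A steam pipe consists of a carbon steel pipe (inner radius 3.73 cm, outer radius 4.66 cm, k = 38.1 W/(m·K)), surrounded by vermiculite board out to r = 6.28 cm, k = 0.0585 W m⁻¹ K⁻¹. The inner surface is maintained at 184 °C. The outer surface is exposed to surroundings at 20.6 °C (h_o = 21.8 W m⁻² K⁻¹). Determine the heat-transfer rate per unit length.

Q' = 176 W/m

Series thermal resistances, inner to outer:
  R'_carbon steel = ln(0.0466/0.0373)/(2πk) = 0.2226/(2π·38.1) = 9.299×10^-4 m·K/W
  R'_vermiculite board = ln(0.0628/0.0466)/(2πk) = 0.2984/(2π·0.0585) = 0.8117 m·K/W
  R'_conv,out = 1/(2πr h) = 1/(2π·0.0628·21.8) = 0.1163 m·K/W
ΣR = 9.299×10^-4 + 0.8117 + 0.1163 = 0.9289 m·K/W
Q' = ΔT/ΣR = (184 °C − 20.6 °C)/0.9289 = 176 W/m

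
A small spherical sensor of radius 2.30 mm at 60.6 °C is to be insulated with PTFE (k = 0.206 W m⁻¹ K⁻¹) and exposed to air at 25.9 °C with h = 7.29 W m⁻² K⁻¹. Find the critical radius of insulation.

r_cr = 5.65 cm

For a sphere, r_cr = 2k_ins/h = 2·0.206/7.29 = 0.0565 m = 5.65 cm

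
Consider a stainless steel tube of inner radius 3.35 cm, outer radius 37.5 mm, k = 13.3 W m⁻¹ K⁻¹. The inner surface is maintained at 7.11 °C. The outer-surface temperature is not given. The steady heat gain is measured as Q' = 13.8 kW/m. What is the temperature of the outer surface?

T_out = 25.7 °C

Sum the resistances:
  R'_stainless steel = ln(0.0375/0.0335)/(2πk) = 0.1128/(2π·13.3) = 0.001350 m·K/W
ΣR = 0.001350 m·K/W
ΔT = Q'·ΣR = 13800 × 0.001350 = 18.63 K
Heat flows inward, so T_out = T_in + ΔT = 7.11 + 18.63 = 25.7 °C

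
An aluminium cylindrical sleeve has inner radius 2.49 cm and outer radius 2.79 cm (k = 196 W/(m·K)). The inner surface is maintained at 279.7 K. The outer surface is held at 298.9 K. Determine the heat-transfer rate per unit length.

Q' = 2πk·ΔT/ln(r₂/r₁) = 2π × 196 × 19.2 / ln(0.0279/0.0249) = 2.08×10^5 W/m

Q' = 208 kW/m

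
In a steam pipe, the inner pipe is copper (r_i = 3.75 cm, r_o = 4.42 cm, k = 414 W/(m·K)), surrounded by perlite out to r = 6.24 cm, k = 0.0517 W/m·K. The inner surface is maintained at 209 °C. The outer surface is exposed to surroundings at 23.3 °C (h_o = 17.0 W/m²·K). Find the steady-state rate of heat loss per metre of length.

Q' = 153 W/m

Resistance network (inner→outer):
  R'_copper = ln(0.0442/0.0375)/(2πk) = 0.1644/(2π·414) = 6.319×10^-5 m·K/W
  R'_perlite = ln(0.0624/0.0442)/(2πk) = 0.3448/(2π·0.0517) = 1.062 m·K/W
  R'_conv,out = 1/(2πr h) = 1/(2π·0.0624·17.0) = 0.1500 m·K/W
ΣR = 6.319×10^-5 + 1.062 + 0.1500 = 1.212 m·K/W
Q' = ΔT/ΣR = (209 °C − 23.3 °C)/1.212 = 153 W/m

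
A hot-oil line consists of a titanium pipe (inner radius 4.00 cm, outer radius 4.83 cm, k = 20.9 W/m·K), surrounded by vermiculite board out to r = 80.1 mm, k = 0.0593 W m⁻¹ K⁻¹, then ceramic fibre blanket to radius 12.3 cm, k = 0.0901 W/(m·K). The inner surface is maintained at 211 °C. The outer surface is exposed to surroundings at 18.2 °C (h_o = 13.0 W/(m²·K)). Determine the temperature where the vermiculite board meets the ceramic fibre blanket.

T = 92.8 °C

Resistance network (inner→outer):
  R'_titanium = ln(0.0483/0.0400)/(2πk) = 0.1886/(2π·20.9) = 0.001436 m·K/W
  R'_vermiculite board = ln(0.0801/0.0483)/(2πk) = 0.5058/(2π·0.0593) = 1.358 m·K/W
  R'_ceramic fibre blanket = ln(0.123/0.0801)/(2πk) = 0.4289/(2π·0.0901) = 0.7576 m·K/W
  R'_conv,out = 1/(2πr h) = 1/(2π·0.123·13.0) = 0.09953 m·K/W
ΣR = 0.001436 + 1.358 + 0.7576 + 0.09953 = 2.217 m·K/W
Q' = ΔT/ΣR = (211 °C − 18.2 °C)/2.217 = 86.96 W/m
From the inner boundary to the vermiculite board/ceramic fibre blanket interface, ΣR_partial = 1.359 m·K/W.
T_interface = T_in − Q'·ΣR_partial = 211 °C − (86.96)(1.359) = 92.8 °C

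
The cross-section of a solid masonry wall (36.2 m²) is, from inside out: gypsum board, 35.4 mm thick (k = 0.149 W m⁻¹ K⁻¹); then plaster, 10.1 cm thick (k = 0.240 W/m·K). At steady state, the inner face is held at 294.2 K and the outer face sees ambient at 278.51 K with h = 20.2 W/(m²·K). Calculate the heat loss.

Q = 802 W

Series thermal resistances, inner to outer:
  R_gypsum board = L/(kA) = 0.0354/(0.149·36.2) = 0.006563 K/W
  R_plaster = L/(kA) = 0.101/(0.240·36.2) = 0.01163 K/W
  R_conv,out = 1/(hA) = 1/(20.2·36.2) = 0.001368 K/W
ΣR = 0.006563 + 0.01163 + 0.001368 = 0.01956 K/W
Q = ΔT/ΣR = (294.2 K − 278.51 K)/0.01956 = 802 W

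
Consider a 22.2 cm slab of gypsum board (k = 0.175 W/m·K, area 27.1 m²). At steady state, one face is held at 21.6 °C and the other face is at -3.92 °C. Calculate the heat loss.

Q = kA·ΔT/L = 0.175 × 27.1 × |21.6 °C − -3.92 °C| / 0.222 = 545 W

Q = 545 W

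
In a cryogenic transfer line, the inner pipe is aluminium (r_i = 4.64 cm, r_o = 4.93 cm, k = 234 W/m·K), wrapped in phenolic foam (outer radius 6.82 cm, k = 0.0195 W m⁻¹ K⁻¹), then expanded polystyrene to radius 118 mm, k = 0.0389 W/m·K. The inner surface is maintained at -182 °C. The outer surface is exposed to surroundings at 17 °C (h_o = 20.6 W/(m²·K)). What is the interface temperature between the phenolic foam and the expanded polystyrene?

T = -75.7 °C

Treat each layer as a resistance in series:
  R'_aluminium = ln(0.0493/0.0464)/(2πk) = 0.06062/(2π·234) = 4.123×10^-5 m·K/W
  R'_phenolic foam = ln(0.0682/0.0493)/(2πk) = 0.3245/(2π·0.0195) = 2.649 m·K/W
  R'_expanded polystyrene = ln(0.118/0.0682)/(2πk) = 0.5482/(2π·0.0389) = 2.243 m·K/W
  R'_conv,out = 1/(2πr h) = 1/(2π·0.118·20.6) = 0.06547 m·K/W
ΣR = 4.123×10^-5 + 2.649 + 2.243 + 0.06547 = 4.958 m·K/W
Q' = ΔT/ΣR = (-182 °C − 17 °C)/4.958 = -40.14 W/m
From the inner boundary to the phenolic foam/expanded polystyrene interface, ΣR_partial = 2.649 m·K/W.
T_interface = T_in − Q'·ΣR_partial = -182 °C − (-40.14)(2.649) = -75.7 °C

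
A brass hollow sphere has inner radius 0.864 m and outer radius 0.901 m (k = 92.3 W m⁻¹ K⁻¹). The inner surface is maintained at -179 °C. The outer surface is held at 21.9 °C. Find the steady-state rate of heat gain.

Q = 4πk·ΔT/(1/r₁ − 1/r₂) = 4π × 92.3 × 200.9 / (1/0.864 − 1/0.901) = 4.90×10^6 W

Q = 4.90×10^6 W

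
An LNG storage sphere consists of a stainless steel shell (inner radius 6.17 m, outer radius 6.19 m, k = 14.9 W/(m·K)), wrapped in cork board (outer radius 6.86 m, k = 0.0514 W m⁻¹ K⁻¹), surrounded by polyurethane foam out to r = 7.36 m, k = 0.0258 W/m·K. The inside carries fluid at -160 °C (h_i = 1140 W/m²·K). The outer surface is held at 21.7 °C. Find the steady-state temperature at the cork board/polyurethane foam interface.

Treat each layer as a resistance in series:
  R_conv,in = 1/(4πr²h) = 1/(4π·6.17²·1140) = 1.834×10^-6 K/W
  R_stainless steel = (1/6.17 − 1/6.19)/(4πk) = 5.237×10^-4/(4π·14.9) = 2.797×10^-6 K/W
  R_cork board = (1/6.19 − 1/6.86)/(4πk) = 0.01578/(4π·0.0514) = 0.02443 K/W
  R_polyurethane foam = (1/6.86 − 1/7.36)/(4πk) = 0.009903/(4π·0.0258) = 0.03054 K/W
ΣR = 1.834×10^-6 + 2.797×10^-6 + 0.02443 + 0.03054 = 0.05497 K/W
Q = ΔT/ΣR = (-160 °C − 21.7 °C)/0.05497 = -3305 W
From the inner boundary to the cork board/polyurethane foam interface, ΣR_partial = 0.02443 K/W.
T_interface = T_in − Q·ΣR_partial = -160 °C − (-3305)(0.02443) = -79.3 °C

T = -79.3 °C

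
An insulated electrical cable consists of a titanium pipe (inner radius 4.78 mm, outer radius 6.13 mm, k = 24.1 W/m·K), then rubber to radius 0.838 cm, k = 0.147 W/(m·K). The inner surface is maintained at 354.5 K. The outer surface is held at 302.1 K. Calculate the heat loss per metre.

Q' = 154 W/m

Series thermal resistances, inner to outer:
  R'_titanium = ln(0.00613/0.00478)/(2πk) = 0.2488/(2π·24.1) = 0.001643 m·K/W
  R'_rubber = ln(0.00838/0.00613)/(2πk) = 0.3127/(2π·0.147) = 0.3385 m·K/W
ΣR = 0.001643 + 0.3385 = 0.3401 m·K/W
Q' = ΔT/ΣR = (354.5 K − 302.1 K)/0.3401 = 154 W/m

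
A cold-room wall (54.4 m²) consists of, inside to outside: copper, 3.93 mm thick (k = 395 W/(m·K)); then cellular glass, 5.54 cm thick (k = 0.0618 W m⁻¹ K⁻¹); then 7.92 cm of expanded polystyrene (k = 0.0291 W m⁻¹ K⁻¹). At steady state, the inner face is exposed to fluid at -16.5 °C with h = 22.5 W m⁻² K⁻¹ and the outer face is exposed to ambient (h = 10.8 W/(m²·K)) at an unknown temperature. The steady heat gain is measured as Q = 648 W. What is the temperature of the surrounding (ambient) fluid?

Series resistances:
  R_conv,in = 1/(hA) = 1/(22.5·54.4) = 8.170×10^-4 K/W
  R_copper = L/(kA) = 0.00393/(395·54.4) = 1.829×10^-7 K/W
  R_cellular glass = L/(kA) = 0.0554/(0.0618·54.4) = 0.01648 K/W
  R_expanded polystyrene = L/(kA) = 0.0792/(0.0291·54.4) = 0.05003 K/W
  R_conv,out = 1/(hA) = 1/(10.8·54.4) = 0.001702 K/W
ΣR = 0.06903 K/W
ΔT = Q·ΣR = 648 × 0.06903 = 44.73 K
Heat flows inward, so T_out = T_in + ΔT = -16.5 + 44.73 = 28.2 °C

T_out = 28.2 °C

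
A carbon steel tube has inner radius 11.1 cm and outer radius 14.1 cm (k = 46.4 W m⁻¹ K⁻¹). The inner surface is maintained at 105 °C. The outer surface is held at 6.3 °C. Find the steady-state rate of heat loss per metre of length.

Q' = 2πk·ΔT/ln(r₂/r₁) = 2π × 46.4 × 98.7 / ln(0.141/0.111) = 1.20×10^5 W/m

Q' = 1.20×10^5 W/m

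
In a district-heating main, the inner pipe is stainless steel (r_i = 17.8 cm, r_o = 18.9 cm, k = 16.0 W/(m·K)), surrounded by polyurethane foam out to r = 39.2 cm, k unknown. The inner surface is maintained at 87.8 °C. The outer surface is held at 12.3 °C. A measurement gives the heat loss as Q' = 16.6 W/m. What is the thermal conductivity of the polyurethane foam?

k = 0.0255 W/m·K

ΣR = ΔT/Q' = |87.8 − 12.3|/16.6 = 4.548 m·K/W
Known resistances:
  R'_stainless steel = ln(0.189/0.178)/(2πk) = 0.05996/(2π·16.0) = 5.965×10^-4 m·K/W
R_polyurethane foam = ΣR − ΣR_known = 4.548 − 5.965×10^-4 = 4.547 m·K/W
ln(r₂/r₁)/(2πk) = 4.547 ⇒ k = 0.7295/(2π·4.547) = 0.0255 W/m·K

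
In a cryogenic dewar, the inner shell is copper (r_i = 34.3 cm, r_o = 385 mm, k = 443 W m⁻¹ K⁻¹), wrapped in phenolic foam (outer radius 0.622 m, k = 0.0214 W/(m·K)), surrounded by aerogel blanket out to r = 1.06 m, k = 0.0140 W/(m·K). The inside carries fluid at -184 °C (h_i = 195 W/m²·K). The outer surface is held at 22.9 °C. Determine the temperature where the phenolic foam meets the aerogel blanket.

Resistance network (inner→outer):
  R_conv,in = 1/(4πr²h) = 1/(4π·0.343²·195) = 0.003469 K/W
  R_copper = (1/0.343 − 1/0.385)/(4πk) = 0.3180/(4π·443) = 5.713×10^-5 K/W
  R_phenolic foam = (1/0.385 − 1/0.622)/(4πk) = 0.9897/(4π·0.0214) = 3.680 K/W
  R_aerogel blanket = (1/0.622 − 1/1.06)/(4πk) = 0.6643/(4π·0.0140) = 3.776 K/W
ΣR = 0.003469 + 5.713×10^-5 + 3.680 + 3.776 = 7.460 K/W
Q = ΔT/ΣR = (-184 °C − 22.9 °C)/7.460 = -27.73 W
From the inner boundary to the phenolic foam/aerogel blanket interface, ΣR_partial = 3.684 K/W.
T_interface = T_in − Q·ΣR_partial = -184 °C − (-27.73)(3.684) = -81.8 °C

T = -81.8 °C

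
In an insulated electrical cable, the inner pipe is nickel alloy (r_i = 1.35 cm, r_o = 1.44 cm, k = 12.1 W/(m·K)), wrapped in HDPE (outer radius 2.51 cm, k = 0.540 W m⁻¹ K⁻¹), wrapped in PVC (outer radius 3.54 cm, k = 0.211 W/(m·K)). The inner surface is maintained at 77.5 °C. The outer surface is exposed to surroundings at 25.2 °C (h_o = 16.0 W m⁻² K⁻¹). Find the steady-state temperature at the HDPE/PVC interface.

Treat each layer as a resistance in series:
  R'_nickel alloy = ln(0.0144/0.0135)/(2πk) = 0.06454/(2π·12.1) = 8.489×10^-4 m·K/W
  R'_HDPE = ln(0.0251/0.0144)/(2πk) = 0.5556/(2π·0.540) = 0.1638 m·K/W
  R'_PVC = ln(0.0354/0.0251)/(2πk) = 0.3438/(2π·0.211) = 0.2594 m·K/W
  R'_conv,out = 1/(2πr h) = 1/(2π·0.0354·16.0) = 0.2810 m·K/W
ΣR = 8.489×10^-4 + 0.1638 + 0.2594 + 0.2810 = 0.7050 m·K/W
Q' = ΔT/ΣR = (77.5 °C − 25.2 °C)/0.7050 = 74.18 W/m
From the inner boundary to the HDPE/PVC interface, ΣR_partial = 0.1646 m·K/W.
T_interface = T_in − Q'·ΣR_partial = 77.5 °C − (74.18)(0.1646) = 65.3 °C

T = 65.3 °C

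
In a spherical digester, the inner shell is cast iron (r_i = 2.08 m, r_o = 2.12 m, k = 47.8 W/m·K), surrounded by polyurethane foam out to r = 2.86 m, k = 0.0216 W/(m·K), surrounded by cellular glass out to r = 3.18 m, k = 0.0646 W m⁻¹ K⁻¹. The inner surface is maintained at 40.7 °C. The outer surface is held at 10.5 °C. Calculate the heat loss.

Q = 61.3 W

Resistance network (inner→outer):
  R_cast iron = (1/2.08 − 1/2.12)/(4πk) = 0.009071/(4π·47.8) = 1.510×10^-5 K/W
  R_polyurethane foam = (1/2.12 − 1/2.86)/(4πk) = 0.1220/(4π·0.0216) = 0.4496 K/W
  R_cellular glass = (1/2.86 − 1/3.18)/(4πk) = 0.03518/(4π·0.0646) = 0.04334 K/W
ΣR = 1.510×10^-5 + 0.4496 + 0.04334 = 0.4930 K/W
Q = ΔT/ΣR = (40.7 °C − 10.5 °C)/0.4930 = 61.3 W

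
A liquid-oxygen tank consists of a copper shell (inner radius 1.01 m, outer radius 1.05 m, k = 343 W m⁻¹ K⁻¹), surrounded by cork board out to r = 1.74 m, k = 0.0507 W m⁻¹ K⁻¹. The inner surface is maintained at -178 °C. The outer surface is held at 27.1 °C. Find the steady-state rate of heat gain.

Series thermal resistances, inner to outer:
  R_copper = (1/1.01 − 1/1.05)/(4πk) = 0.03772/(4π·343) = 8.751×10^-6 K/W
  R_cork board = (1/1.05 − 1/1.74)/(4πk) = 0.3777/(4π·0.0507) = 0.5928 K/W
ΣR = 8.751×10^-6 + 0.5928 = 0.5928 K/W
Q = ΔT/ΣR = (-178 °C − 27.1 °C)/0.5928 = -346 W
(Negative Q ⇒ heat flows inward; heat gain = 346 W.)

Q = 346 W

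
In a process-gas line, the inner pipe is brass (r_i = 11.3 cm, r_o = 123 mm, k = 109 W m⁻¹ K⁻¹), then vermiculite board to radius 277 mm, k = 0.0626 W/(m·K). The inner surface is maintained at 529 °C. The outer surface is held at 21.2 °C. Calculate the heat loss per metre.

Q' = 246 W/m

Resistance network (inner→outer):
  R'_brass = ln(0.123/0.113)/(2πk) = 0.08480/(2π·109) = 1.238×10^-4 m·K/W
  R'_vermiculite board = ln(0.277/0.123)/(2πk) = 0.8118/(2π·0.0626) = 2.064 m·K/W
ΣR = 1.238×10^-4 + 2.064 = 2.064 m·K/W
Q' = ΔT/ΣR = (529 °C − 21.2 °C)/2.064 = 246 W/m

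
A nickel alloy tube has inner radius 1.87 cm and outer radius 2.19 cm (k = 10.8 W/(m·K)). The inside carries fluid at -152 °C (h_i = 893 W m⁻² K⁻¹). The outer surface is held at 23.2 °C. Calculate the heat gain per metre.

Treat each layer as a resistance in series:
  R'_conv,in = 1/(2πr h) = 1/(2π·0.0187·893) = 0.009531 m·K/W
  R'_nickel alloy = ln(0.0219/0.0187)/(2πk) = 0.1580/(2π·10.8) = 0.002328 m·K/W
ΣR = 0.009531 + 0.002328 = 0.01186 m·K/W
Q' = ΔT/ΣR = (-152 °C − 23.2 °C)/0.01186 = -14800 W/m
(Negative Q' ⇒ heat flows inward; heat gain = 14800 W/m.)

Q' = 14.8 kW/m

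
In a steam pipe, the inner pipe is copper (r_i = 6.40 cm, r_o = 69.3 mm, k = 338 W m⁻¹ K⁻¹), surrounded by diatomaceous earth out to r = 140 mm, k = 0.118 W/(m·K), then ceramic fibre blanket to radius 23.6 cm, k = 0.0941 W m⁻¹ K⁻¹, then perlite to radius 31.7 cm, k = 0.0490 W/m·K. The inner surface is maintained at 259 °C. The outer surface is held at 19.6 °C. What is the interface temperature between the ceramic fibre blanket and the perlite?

T = 102 °C

Series thermal resistances, inner to outer:
  R'_copper = ln(0.0693/0.0640)/(2πk) = 0.07956/(2π·338) = 3.746×10^-5 m·K/W
  R'_diatomaceous earth = ln(0.140/0.0693)/(2πk) = 0.7032/(2π·0.118) = 0.9485 m·K/W
  R'_ceramic fibre blanket = ln(0.236/0.140)/(2πk) = 0.5222/(2π·0.0941) = 0.8832 m·K/W
  R'_perlite = ln(0.317/0.236)/(2πk) = 0.2951/(2π·0.0490) = 0.9584 m·K/W
ΣR = 3.746×10^-5 + 0.9485 + 0.8832 + 0.9584 = 2.790 m·K/W
Q' = ΔT/ΣR = (259 °C − 19.6 °C)/2.790 = 85.81 W/m
From the inner boundary to the ceramic fibre blanket/perlite interface, ΣR_partial = 1.832 m·K/W.
T_interface = T_in − Q'·ΣR_partial = 259 °C − (85.81)(1.832) = 102 °C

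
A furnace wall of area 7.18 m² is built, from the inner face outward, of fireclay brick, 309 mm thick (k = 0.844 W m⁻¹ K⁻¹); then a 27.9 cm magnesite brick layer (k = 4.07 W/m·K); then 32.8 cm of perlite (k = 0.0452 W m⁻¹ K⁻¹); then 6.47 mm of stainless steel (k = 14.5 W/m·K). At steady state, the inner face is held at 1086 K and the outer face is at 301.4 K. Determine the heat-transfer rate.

Q = 732 W

Resistance network (inner→outer):
  R_fireclay brick = L/(kA) = 0.309/(0.844·7.18) = 0.05099 K/W
  R_magnesite brick = L/(kA) = 0.279/(4.07·7.18) = 0.009547 K/W
  R_perlite = L/(kA) = 0.328/(0.0452·7.18) = 1.011 K/W
  R_stainless steel = L/(kA) = 0.00647/(14.5·7.18) = 6.215×10^-5 K/W
ΣR = 0.05099 + 0.009547 + 1.011 + 6.215×10^-5 = 1.072 K/W
Q = ΔT/ΣR = (1086 K − 301.4 K)/1.072 = 732 W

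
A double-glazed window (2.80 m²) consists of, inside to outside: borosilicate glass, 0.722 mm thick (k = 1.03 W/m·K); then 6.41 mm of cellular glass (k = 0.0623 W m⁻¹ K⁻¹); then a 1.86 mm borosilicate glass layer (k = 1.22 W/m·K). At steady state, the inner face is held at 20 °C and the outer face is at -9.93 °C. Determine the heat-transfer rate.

Q = 797 W

Treat each layer as a resistance in series:
  R_borosilicate glass = L/(kA) = 7.22×10^-4/(1.03·2.80) = 2.503×10^-4 K/W
  R_cellular glass = L/(kA) = 0.00641/(0.0623·2.80) = 0.03675 K/W
  R_borosilicate glass = L/(kA) = 0.00186/(1.22·2.80) = 5.445×10^-4 K/W
ΣR = 2.503×10^-4 + 0.03675 + 5.445×10^-4 = 0.03754 K/W
Q = ΔT/ΣR = (20 °C − -9.93 °C)/0.03754 = 797 W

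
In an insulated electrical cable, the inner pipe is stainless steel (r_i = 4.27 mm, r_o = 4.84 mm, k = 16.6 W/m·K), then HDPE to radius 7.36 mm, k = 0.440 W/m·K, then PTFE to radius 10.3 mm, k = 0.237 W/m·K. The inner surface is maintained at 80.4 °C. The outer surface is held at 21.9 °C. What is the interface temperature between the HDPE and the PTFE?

T = 56.8 °C

Series thermal resistances, inner to outer:
  R'_stainless steel = ln(0.00484/0.00427)/(2πk) = 0.1253/(2π·16.6) = 0.001201 m·K/W
  R'_HDPE = ln(0.00736/0.00484)/(2πk) = 0.4191/(2π·0.440) = 0.1516 m·K/W
  R'_PTFE = ln(0.0103/0.00736)/(2πk) = 0.3361/(2π·0.237) = 0.2257 m·K/W
ΣR = 0.001201 + 0.1516 + 0.2257 = 0.3785 m·K/W
Q' = ΔT/ΣR = (80.4 °C − 21.9 °C)/0.3785 = 154.6 W/m
From the inner boundary to the HDPE/PTFE interface, ΣR_partial = 0.1528 m·K/W.
T_interface = T_in − Q'·ΣR_partial = 80.4 °C − (154.6)(0.1528) = 56.8 °C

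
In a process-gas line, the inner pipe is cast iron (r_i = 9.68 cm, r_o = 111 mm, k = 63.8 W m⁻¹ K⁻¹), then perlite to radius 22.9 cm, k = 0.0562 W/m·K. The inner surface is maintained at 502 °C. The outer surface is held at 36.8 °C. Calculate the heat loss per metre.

Treat each layer as a resistance in series:
  R'_cast iron = ln(0.111/0.0968)/(2πk) = 0.1369/(2π·63.8) = 3.415×10^-4 m·K/W
  R'_perlite = ln(0.229/0.111)/(2πk) = 0.7242/(2π·0.0562) = 2.051 m·K/W
ΣR = 3.415×10^-4 + 2.051 = 2.051 m·K/W
Q' = ΔT/ΣR = (502 °C − 36.8 °C)/2.051 = 227 W/m

Q' = 227 W/m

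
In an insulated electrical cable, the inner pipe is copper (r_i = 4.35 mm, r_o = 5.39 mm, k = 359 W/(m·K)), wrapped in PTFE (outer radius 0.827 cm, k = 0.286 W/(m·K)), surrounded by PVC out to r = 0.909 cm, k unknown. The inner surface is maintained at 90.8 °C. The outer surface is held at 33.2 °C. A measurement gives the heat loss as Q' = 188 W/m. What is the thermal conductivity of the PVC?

ΣR = ΔT/Q' = |90.8 − 33.2|/188 = 0.3064 m·K/W
Known resistances:
  R'_copper = ln(0.00539/0.00435)/(2πk) = 0.2144/(2π·359) = 9.504×10^-5 m·K/W
  R'_PTFE = ln(0.00827/0.00539)/(2πk) = 0.4281/(2π·0.286) = 0.2382 m·K/W
R_PVC = ΣR − ΣR_known = 0.3064 − 0.2383 = 0.06810 m·K/W
ln(r₂/r₁)/(2πk) = 0.06810 ⇒ k = 0.09454/(2π·0.06810) = 0.221 W/m·K

k = 0.221 W/m·K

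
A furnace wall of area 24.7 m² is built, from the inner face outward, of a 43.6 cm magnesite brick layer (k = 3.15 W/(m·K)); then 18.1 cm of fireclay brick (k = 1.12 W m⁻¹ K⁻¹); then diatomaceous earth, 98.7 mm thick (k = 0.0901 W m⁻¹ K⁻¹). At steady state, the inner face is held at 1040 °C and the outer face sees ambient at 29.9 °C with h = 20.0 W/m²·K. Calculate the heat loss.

Resistance network (inner→outer):
  R_magnesite brick = L/(kA) = 0.436/(3.15·24.7) = 0.005604 K/W
  R_fireclay brick = L/(kA) = 0.181/(1.12·24.7) = 0.006543 K/W
  R_diatomaceous earth = L/(kA) = 0.0987/(0.0901·24.7) = 0.04435 K/W
  R_conv,out = 1/(hA) = 1/(20.0·24.7) = 0.002024 K/W
ΣR = 0.005604 + 0.006543 + 0.04435 + 0.002024 = 0.05852 K/W
Q = ΔT/ΣR = (1040 °C − 29.9 °C)/0.05852 = 17300 W

Q = 17.3 kW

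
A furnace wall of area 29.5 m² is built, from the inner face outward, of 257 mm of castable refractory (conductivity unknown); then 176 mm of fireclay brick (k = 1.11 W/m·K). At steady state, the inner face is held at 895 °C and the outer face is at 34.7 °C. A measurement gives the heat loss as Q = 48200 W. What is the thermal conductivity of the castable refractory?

k = 0.698 W/m·K

ΣR = ΔT/Q = |895 − 34.7|/48200 = 0.01785 K/W
Known resistances:
  R_fireclay brick = L/(kA) = 0.176/(1.11·29.5) = 0.005375 K/W
R_castable refractory = ΣR − ΣR_known = 0.01785 − 0.005375 = 0.01248 K/W
L/(kA) = 0.01248 ⇒ k = 0.257/(0.01248·29.5) = 0.698 W/m·K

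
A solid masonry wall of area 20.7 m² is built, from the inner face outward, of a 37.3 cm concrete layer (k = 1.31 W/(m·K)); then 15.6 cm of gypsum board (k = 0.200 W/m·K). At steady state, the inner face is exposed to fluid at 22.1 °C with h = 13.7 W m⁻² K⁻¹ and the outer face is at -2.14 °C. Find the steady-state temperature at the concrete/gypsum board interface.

Series thermal resistances, inner to outer:
  R_conv,in = 1/(hA) = 1/(13.7·20.7) = 0.003526 K/W
  R_concrete = L/(kA) = 0.373/(1.31·20.7) = 0.01376 K/W
  R_gypsum board = L/(kA) = 0.156/(0.200·20.7) = 0.03768 K/W
ΣR = 0.003526 + 0.01376 + 0.03768 = 0.05497 K/W
Q = ΔT/ΣR = (22.1 °C − -2.14 °C)/0.05497 = 441.0 W
From the inner boundary to the concrete/gypsum board interface, ΣR_partial = 0.01729 K/W.
T_interface = T_in − Q·ΣR_partial = 22.1 °C − (441.0)(0.01729) = 14.5 °C

T = 14.5 °C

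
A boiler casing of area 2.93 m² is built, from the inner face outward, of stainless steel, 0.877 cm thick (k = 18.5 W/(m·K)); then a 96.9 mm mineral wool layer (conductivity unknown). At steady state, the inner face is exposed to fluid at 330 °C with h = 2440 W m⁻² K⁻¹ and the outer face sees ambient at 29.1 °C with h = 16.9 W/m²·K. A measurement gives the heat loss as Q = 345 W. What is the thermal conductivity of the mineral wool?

ΣR = ΔT/Q = |330 − 29.1|/345 = 0.8722 K/W
Known resistances:
  R_conv,in = 1/(hA) = 1/(2440·2.93) = 1.399×10^-4 K/W
  R_stainless steel = L/(kA) = 0.00877/(18.5·2.93) = 1.618×10^-4 K/W
  R_conv,out = 1/(hA) = 1/(16.9·2.93) = 0.02020 K/W
R_mineral wool = ΣR − ΣR_known = 0.8722 − 0.02050 = 0.8517 K/W
L/(kA) = 0.8517 ⇒ k = 0.0969/(0.8517·2.93) = 0.0388 W/m·K

k = 0.0388 W/m·K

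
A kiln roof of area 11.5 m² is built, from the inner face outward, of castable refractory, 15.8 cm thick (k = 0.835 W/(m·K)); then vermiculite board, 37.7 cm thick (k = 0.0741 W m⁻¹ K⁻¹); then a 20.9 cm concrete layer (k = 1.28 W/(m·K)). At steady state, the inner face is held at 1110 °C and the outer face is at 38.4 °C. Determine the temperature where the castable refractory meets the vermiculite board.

Treat each layer as a resistance in series:
  R_castable refractory = L/(kA) = 0.158/(0.835·11.5) = 0.01645 K/W
  R_vermiculite board = L/(kA) = 0.377/(0.0741·11.5) = 0.4424 K/W
  R_concrete = L/(kA) = 0.209/(1.28·11.5) = 0.01420 K/W
ΣR = 0.01645 + 0.4424 + 0.01420 = 0.4731 K/W
Q = ΔT/ΣR = (1110 °C − 38.4 °C)/0.4731 = 2265 W
From the inner boundary to the castable refractory/vermiculite board interface, ΣR_partial = 0.01645 K/W.
T_interface = T_in − Q·ΣR_partial = 1110 °C − (2265)(0.01645) = 1073 °C

T = 1073 °C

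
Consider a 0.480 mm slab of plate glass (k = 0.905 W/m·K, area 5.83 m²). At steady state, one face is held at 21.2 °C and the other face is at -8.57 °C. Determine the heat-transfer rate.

Q = 327 kW

Q = kA·ΔT/L = 0.905 × 5.83 × |21.2 °C − -8.57 °C| / 4.80×10^-4 = 3.27×10^5 W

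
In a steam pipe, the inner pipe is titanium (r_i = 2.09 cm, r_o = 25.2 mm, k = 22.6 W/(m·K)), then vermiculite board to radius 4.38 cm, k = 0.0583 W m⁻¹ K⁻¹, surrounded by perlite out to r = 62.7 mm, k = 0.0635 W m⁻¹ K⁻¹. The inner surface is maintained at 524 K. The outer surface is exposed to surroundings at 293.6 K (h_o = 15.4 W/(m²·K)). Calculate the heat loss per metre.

Series thermal resistances, inner to outer:
  R'_titanium = ln(0.0252/0.0209)/(2πk) = 0.1871/(2π·22.6) = 0.001318 m·K/W
  R'_vermiculite board = ln(0.0438/0.0252)/(2πk) = 0.5528/(2π·0.0583) = 1.509 m·K/W
  R'_perlite = ln(0.0627/0.0438)/(2πk) = 0.3587/(2π·0.0635) = 0.8991 m·K/W
  R'_conv,out = 1/(2πr h) = 1/(2π·0.0627·15.4) = 0.1648 m·K/W
ΣR = 0.001318 + 1.509 + 0.8991 + 0.1648 = 2.574 m·K/W
Q' = ΔT/ΣR = (524 K − 293.6 K)/2.574 = 89.5 W/m

Q' = 89.5 W/m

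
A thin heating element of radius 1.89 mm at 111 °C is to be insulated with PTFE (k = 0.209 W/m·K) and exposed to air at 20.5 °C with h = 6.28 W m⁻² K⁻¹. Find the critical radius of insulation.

For a cylinder, r_cr = k_ins/h = 0.209/6.28 = 0.0333 m = 3.33 cm

r_cr = 3.33 cm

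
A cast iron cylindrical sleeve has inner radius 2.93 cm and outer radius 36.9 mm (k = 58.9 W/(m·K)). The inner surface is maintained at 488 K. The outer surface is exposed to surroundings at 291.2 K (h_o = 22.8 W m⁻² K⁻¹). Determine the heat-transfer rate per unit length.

Series thermal resistances, inner to outer:
  R'_cast iron = ln(0.0369/0.0293)/(2πk) = 0.2306/(2π·58.9) = 6.232×10^-4 m·K/W
  R'_conv,out = 1/(2πr h) = 1/(2π·0.0369·22.8) = 0.1892 m·K/W
ΣR = 6.232×10^-4 + 0.1892 = 0.1898 m·K/W
Q' = ΔT/ΣR = (488 K − 291.2 K)/0.1898 = 1040 W/m

Q' = 1040 W/m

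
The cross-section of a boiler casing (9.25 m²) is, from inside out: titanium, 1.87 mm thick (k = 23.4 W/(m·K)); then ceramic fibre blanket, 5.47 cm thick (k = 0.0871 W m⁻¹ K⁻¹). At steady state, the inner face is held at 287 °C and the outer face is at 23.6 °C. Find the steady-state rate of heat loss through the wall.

Resistance network (inner→outer):
  R_titanium = L/(kA) = 0.00187/(23.4·9.25) = 8.639×10^-6 K/W
  R_ceramic fibre blanket = L/(kA) = 0.0547/(0.0871·9.25) = 0.06789 K/W
ΣR = 8.639×10^-6 + 0.06789 = 0.06790 K/W
Q = ΔT/ΣR = (287 °C − 23.6 °C)/0.06790 = 3880 W

Q = 3.88 kW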